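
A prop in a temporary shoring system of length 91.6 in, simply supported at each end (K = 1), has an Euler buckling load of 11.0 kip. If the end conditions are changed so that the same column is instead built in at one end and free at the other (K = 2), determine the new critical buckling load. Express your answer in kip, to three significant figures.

P_cr ≈ 2.75 kip

P_cr ∝ 1/K², so P_cr,new = P_cr,old × (K_old/K_new)² = 11.0 × (1/2)²
= 11.0 × 0.2500 = 2.75 kip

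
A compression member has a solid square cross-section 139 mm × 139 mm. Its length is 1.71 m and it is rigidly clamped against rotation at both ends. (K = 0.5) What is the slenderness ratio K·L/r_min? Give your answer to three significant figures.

λ ≈ 21.3

I = a⁴/12 = 139⁴/12 = 3.111×10^7 mm⁴
A = 1.932×10^4 mm²;  r_min = √(I/A) = √(3.111×10^7/1.932×10^4) = 40.13 mm
L_e = K·L = 0.5 × 1.71 m = 0.8550 m = 855.00 mm
λ = L_e / r_min = 855.00 / 40.13 = 21.3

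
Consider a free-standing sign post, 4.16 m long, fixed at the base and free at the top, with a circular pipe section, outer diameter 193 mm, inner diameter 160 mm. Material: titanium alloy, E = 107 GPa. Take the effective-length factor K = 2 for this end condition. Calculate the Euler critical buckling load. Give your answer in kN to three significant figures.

P_cr ≈ 548 kN

d_o = 193 mm, d_i = 160 mm
I = π(d_o⁴ − d_i⁴)/64 = π(193⁴ − 160.0⁴)/64 = 3.594×10^7 mm⁴
I = 3.594×10^7 mm⁴ = 3.594×10^-5 m⁴
Effective length L_e = K·L = 2 × 4.16 = 8.320 m
P_cr = π²EI / L_e² = π² × 107×10⁹ × 3.594×10^-5 / 8.320² = 5.483×10^5 N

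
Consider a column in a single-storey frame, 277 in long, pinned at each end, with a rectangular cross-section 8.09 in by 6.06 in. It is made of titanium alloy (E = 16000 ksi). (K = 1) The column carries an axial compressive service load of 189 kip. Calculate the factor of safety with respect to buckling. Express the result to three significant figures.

n ≈ 1.63

Buckling occurs about the weak axis: I_min = h·b³/12 with b = 6.06 in (the shorter side).
I_min = 8.09×6.06³/12 = 150.0 in⁴
Effective length L_e = K·L = 1 × 277 = 277.0 in
P_cr = π²EI / L_e² = π² × 16000×10³ × 150.0 / 277.0² = 3.088×10^5 lb
Factor of safety n = P_cr / P = 308.78 / 189 = 1.63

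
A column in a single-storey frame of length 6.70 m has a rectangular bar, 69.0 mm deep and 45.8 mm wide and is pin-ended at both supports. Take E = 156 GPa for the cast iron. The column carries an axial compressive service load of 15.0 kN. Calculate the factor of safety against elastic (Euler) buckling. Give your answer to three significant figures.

n ≈ 1.26

Buckling occurs about the weak axis: I_min = h·b³/12 with b = 45.8 mm (the shorter side).
I_min = 69.0×45.8³/12 = 5.524×10^5 mm⁴
I = 5.524×10^5 mm⁴ = 5.524×10^-7 m⁴
Effective length L_e = K·L = 1 × 6.70 = 6.700 m
P_cr = π²EI / L_e² = π² × 156×10⁹ × 5.524×10^-7 / 6.700² = 1.895×10^4 N
Factor of safety n = P_cr / P = 18.947 / 15.0 = 1.26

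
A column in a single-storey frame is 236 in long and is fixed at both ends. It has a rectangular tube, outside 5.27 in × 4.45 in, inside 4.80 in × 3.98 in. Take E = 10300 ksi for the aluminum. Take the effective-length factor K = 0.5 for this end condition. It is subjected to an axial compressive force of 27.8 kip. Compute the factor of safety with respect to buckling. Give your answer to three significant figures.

n ≈ 3.54

Weak-axis I_min = (h_o·b_o³ − h_i·b_i³)/12 with b_o = 4.45, b_i = 3.980 in (shorter outer/inner sides).
I_min = (5.27×4.45³ − 4.800×3.980³)/12 = 13.48 in⁴
Effective length L_e = K·L = 0.5 × 236 = 118.0 in
P_cr = π²EI / L_e² = π² × 10300×10³ × 13.48 / 118.0² = 9.843×10^4 lb
Factor of safety n = P_cr / P = 98.430 / 27.8 = 3.54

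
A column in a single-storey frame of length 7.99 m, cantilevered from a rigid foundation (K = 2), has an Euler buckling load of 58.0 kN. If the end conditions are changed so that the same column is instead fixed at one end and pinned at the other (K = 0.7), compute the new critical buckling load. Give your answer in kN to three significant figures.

P_cr ∝ 1/K², so P_cr,new = P_cr,old × (K_old/K_new)² = 58.0 × (2/0.7)²
= 58.0 × 8.163 = 473 kN

P_cr ≈ 473 kN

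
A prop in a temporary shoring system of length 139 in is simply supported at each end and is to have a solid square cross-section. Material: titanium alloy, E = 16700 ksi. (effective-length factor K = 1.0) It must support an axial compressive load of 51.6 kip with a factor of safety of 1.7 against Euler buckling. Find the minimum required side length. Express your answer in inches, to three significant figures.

Required P_cr = n·P = 1.7 × 51.6 = 87.72 kip
L_e = K·L = 1 × 139 = 139.0 in
Required I = P_cr·L_e²/(π²E) = 8.772×10^4 × 139.0² / (π² × 1.67×10^7) = 10.28 in⁴
Solid square: I = a⁴/12  ⇒  a = (12I)^(1/4) = (12×10.28)^(1/4) = 3.33 in

a ≈ 3.33 in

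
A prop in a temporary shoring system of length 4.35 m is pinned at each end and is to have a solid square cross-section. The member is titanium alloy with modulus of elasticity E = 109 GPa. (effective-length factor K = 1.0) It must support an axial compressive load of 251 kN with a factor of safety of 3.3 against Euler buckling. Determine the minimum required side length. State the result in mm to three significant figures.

Required P_cr = n·P = 3.3 × 251 = 828.3 kN
L_e = K·L = 1 × 4.35 = 4.350 m
Required I = P_cr·L_e²/(π²E) = 8.283×10^5 × 4.350² / (π² × 1.09×10^11) = 1.457×10^-5 m⁴
I_req = 1.457×10^7 mm⁴
Solid square: I = a⁴/12  ⇒  a = (12I)^(1/4) = (12×1.457×10^7)^(1/4) = 115 mm

a ≈ 115 mm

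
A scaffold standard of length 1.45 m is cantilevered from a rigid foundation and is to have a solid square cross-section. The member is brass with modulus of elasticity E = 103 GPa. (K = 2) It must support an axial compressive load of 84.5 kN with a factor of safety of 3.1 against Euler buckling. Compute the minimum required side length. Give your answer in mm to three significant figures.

a ≈ 71.4 mm

Required P_cr = n·P = 3.1 × 84.5 = 262.0 kN
L_e = K·L = 2 × 1.45 = 2.900 m
Required I = P_cr·L_e²/(π²E) = 2.619×10^5 × 2.900² / (π² × 1.03×10^11) = 2.167×10^-6 m⁴
I_req = 2.167×10^6 mm⁴
Solid square: I = a⁴/12  ⇒  a = (12I)^(1/4) = (12×2.167×10^6)^(1/4) = 71.4 mm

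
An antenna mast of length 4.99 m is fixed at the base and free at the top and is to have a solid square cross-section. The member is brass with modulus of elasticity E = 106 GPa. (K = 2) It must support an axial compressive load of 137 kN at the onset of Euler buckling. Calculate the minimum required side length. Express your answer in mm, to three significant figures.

L_e = K·L = 2 × 4.99 = 9.980 m
Required I = P_cr·L_e²/(π²E) = 1.370×10^5 × 9.980² / (π² × 1.06×10^11) = 1.304×10^-5 m⁴
I_req = 1.304×10^7 mm⁴
Solid square: I = a⁴/12  ⇒  a = (12I)^(1/4) = (12×1.304×10^7)^(1/4) = 112 mm

a ≈ 112 mm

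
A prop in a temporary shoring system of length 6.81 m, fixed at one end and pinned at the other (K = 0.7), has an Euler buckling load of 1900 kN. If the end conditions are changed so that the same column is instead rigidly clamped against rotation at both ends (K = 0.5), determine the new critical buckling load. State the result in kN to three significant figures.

P_cr ≈ 3720 kN

P_cr ∝ 1/K², so P_cr,new = P_cr,old × (K_old/K_new)² = 1900 × (0.7/0.5)²
= 1900 × 1.960 = 3720 kN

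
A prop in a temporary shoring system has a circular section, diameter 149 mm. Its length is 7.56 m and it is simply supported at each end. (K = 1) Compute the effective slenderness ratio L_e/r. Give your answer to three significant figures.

For a solid circle r = d/4 = 149/4 = 37.25 mm
L_e = K·L = 1 × 7.56 m = 7.560 m = 7560.0 mm
λ = L_e / r_min = 7560.0 / 37.25 = 203

λ ≈ 203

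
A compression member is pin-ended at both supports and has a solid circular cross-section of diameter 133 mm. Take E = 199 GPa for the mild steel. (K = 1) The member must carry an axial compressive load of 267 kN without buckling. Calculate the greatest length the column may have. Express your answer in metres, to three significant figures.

I = πd⁴/64 = π×133⁴/64 = 1.536×10^7 mm⁴
I = 1.536×10^-5 m⁴
At the buckling limit P_cr = P = 2.670×10^5 N
From P_cr = π²EI/(K·L)²:  L = (1/K)·√(π²EI/P_cr) = (1/1)·√(π²×1.99×10^11×1.536×10^-5/2.670×10^5)
L = 10.6 m

L_max ≈ 10.6 m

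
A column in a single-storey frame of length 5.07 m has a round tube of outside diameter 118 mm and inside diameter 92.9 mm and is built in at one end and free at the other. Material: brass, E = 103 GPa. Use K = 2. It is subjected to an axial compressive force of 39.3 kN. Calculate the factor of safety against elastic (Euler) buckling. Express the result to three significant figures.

n ≈ 1.47

d_o = 118 mm, d_i = 92.9 mm
I = π(d_o⁴ − d_i⁴)/64 = π(118⁴ − 92.90⁴)/64 = 5.861×10^6 mm⁴
I = 5.861×10^6 mm⁴ = 5.861×10^-6 m⁴
Effective length L_e = K·L = 2 × 5.07 = 10.14 m
P_cr = π²EI / L_e² = π² × 103×10⁹ × 5.861×10^-6 / 10.14² = 5.794×10^4 N
Factor of safety n = P_cr / P = 57.945 / 39.3 = 1.47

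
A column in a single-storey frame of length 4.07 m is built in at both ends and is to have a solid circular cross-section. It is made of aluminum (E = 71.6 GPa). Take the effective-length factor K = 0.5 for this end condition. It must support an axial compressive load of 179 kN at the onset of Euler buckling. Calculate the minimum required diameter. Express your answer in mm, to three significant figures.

d ≈ 68.0 mm

L_e = K·L = 0.5 × 4.07 = 2.035 m
Required I = P_cr·L_e²/(π²E) = 1.790×10^5 × 2.035² / (π² × 7.16×10^10) = 1.049×10^-6 m⁴
I_req = 1.049×10^6 mm⁴
Solid circle: I = πd⁴/64  ⇒  d = (64I/π)^(1/4) = (64×1.049×10^6/π)^(1/4) = 68.0 mm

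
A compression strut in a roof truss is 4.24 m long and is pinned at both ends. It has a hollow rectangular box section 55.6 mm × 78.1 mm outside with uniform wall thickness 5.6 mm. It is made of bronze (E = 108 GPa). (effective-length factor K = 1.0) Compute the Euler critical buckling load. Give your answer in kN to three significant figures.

P_cr ≈ 37.4 kN

Inner dimensions: h_i = 78.1 − 2×5.6 = 66.90 mm, b_i = 55.6 − 2×5.6 = 44.40 mm
Weak-axis I_min = (h_o·b_o³ − h_i·b_i³)/12 with b_o = 55.6, b_i = 44.40 mm (shorter outer/inner sides).
I_min = (78.1×55.6³ − 66.90×44.40³)/12 = 6.307×10^5 mm⁴
I = 6.307×10^5 mm⁴ = 6.307×10^-7 m⁴
Effective length L_e = K·L = 1 × 4.24 = 4.240 m
P_cr = π²EI / L_e² = π² × 108×10⁹ × 6.307×10^-7 / 4.240² = 3.739×10^4 N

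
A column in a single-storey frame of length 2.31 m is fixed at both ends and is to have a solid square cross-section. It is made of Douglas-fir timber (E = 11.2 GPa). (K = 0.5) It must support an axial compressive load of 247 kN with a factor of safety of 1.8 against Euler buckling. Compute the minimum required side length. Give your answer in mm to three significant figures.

Required P_cr = n·P = 1.8 × 247 = 444.6 kN
L_e = K·L = 0.5 × 2.31 = 1.155 m
Required I = P_cr·L_e²/(π²E) = 4.446×10^5 × 1.155² / (π² × 1.12×10^10) = 5.366×10^-6 m⁴
I_req = 5.366×10^6 mm⁴
Solid square: I = a⁴/12  ⇒  a = (12I)^(1/4) = (12×5.366×10^6)^(1/4) = 89.6 mm

a ≈ 89.6 mm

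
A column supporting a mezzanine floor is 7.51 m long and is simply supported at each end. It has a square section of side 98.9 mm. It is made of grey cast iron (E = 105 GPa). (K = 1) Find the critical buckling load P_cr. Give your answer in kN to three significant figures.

P_cr ≈ 146 kN

I = a⁴/12 = 98.9⁴/12 = 7.973×10^6 mm⁴
I = 7.973×10^6 mm⁴ = 7.973×10^-6 m⁴
Effective length L_e = K·L = 1 × 7.51 = 7.510 m
P_cr = π²EI / L_e² = π² × 105×10⁹ × 7.973×10^-6 / 7.510² = 1.465×10^5 N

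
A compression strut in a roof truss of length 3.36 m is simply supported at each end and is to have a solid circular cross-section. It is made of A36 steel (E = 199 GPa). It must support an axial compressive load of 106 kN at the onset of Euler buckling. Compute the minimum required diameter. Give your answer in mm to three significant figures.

L_e = K·L = 1 × 3.36 = 3.360 m
Required I = P_cr·L_e²/(π²E) = 1.060×10^5 × 3.360² / (π² × 1.99×10^11) = 6.093×10^-7 m⁴
I_req = 6.093×10^5 mm⁴
Solid circle: I = πd⁴/64  ⇒  d = (64I/π)^(1/4) = (64×6.093×10^5/π)^(1/4) = 59.4 mm

d ≈ 59.4 mm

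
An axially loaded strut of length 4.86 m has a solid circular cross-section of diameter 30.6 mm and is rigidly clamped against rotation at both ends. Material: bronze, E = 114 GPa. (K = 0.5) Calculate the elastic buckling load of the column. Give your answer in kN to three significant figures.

P_cr ≈ 8.20 kN

I = πd⁴/64 = π×30.6⁴/64 = 4.304×10^4 mm⁴
I = 4.304×10^4 mm⁴ = 4.304×10^-8 m⁴
Effective length L_e = K·L = 0.5 × 4.86 = 2.430 m
P_cr = π²EI / L_e² = π² × 114×10⁹ × 4.304×10^-8 / 2.430² = 8.201×10^3 N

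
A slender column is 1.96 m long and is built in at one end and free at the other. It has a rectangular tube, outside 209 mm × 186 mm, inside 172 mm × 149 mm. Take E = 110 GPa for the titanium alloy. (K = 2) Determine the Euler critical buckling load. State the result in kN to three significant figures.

P_cr ≈ 4570 kN

Weak-axis I_min = (h_o·b_o³ − h_i·b_i³)/12 with b_o = 186, b_i = 149.0 mm (shorter outer/inner sides).
I_min = (209×186³ − 172.0×149.0³)/12 = 6.466×10^7 mm⁴
I = 6.466×10^7 mm⁴ = 6.466×10^-5 m⁴
Effective length L_e = K·L = 2 × 1.96 = 3.920 m
P_cr = π²EI / L_e² = π² × 110×10⁹ × 6.466×10^-5 / 3.920² = 4.568×10^6 N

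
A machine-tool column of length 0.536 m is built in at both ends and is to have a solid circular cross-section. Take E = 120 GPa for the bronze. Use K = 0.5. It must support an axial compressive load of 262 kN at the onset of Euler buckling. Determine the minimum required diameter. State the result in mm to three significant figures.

d ≈ 23.9 mm

L_e = K·L = 0.5 × 0.536 = 0.2680 m
Required I = P_cr·L_e²/(π²E) = 2.620×10^5 × 0.2680² / (π² × 1.20×10^11) = 1.589×10^-8 m⁴
I_req = 1.589×10^4 mm⁴
Solid circle: I = πd⁴/64  ⇒  d = (64I/π)^(1/4) = (64×1.589×10^4/π)^(1/4) = 23.9 mm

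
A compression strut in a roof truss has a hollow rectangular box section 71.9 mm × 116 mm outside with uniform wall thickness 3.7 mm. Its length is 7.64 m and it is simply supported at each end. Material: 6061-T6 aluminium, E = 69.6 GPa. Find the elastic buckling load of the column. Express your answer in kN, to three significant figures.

Inner dimensions: h_i = 116 − 2×3.7 = 108.6 mm, b_i = 71.9 − 2×3.7 = 64.50 mm
Weak-axis I_min = (h_o·b_o³ − h_i·b_i³)/12 with b_o = 71.9, b_i = 64.50 mm (shorter outer/inner sides).
I_min = (116×71.9³ − 108.6×64.50³)/12 = 1.165×10^6 mm⁴
I = 1.165×10^6 mm⁴ = 1.165×10^-6 m⁴
Effective length L_e = K·L = 1 × 7.64 = 7.640 m
P_cr = π²EI / L_e² = π² × 69.6×10⁹ × 1.165×10^-6 / 7.640² = 1.371×10^4 N

P_cr ≈ 13.7 kN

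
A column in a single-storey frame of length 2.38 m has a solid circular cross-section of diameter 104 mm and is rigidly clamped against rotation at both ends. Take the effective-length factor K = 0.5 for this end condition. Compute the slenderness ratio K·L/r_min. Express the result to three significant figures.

I = πd⁴/64 = π×104⁴/64 = 5.743×10^6 mm⁴
A = 8.495×10^3 mm²;  r_min = √(I/A) = √(5.743×10^6/8.495×10^3) = 26.00 mm
L_e = K·L = 0.5 × 2.38 m = 1.190 m = 1190.0 mm
λ = L_e / r_min = 1190.0 / 26.00 = 45.8

λ ≈ 45.8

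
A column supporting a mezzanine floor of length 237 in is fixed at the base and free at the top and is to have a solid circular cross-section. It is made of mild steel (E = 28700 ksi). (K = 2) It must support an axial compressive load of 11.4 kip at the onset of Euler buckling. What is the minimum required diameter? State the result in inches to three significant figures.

L_e = K·L = 2 × 237 = 474.0 in
Required I = P_cr·L_e²/(π²E) = 1.140×10^4 × 474.0² / (π² × 2.87×10^7) = 9.042 in⁴
Solid circle: I = πd⁴/64  ⇒  d = (64I/π)^(1/4) = (64×9.042/π)^(1/4) = 3.68 in

d ≈ 3.68 in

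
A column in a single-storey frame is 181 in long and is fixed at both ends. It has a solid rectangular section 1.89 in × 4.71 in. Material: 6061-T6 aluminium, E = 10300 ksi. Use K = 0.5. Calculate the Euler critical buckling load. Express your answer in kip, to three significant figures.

Buckling occurs about the weak axis: I_min = h·b³/12 with b = 1.89 in (the shorter side).
I_min = 4.71×1.89³/12 = 2.650 in⁴
Effective length L_e = K·L = 0.5 × 181 = 90.50 in
P_cr = π²EI / L_e² = π² × 10300×10³ × 2.650 / 90.50² = 3.289×10^4 lb

P_cr ≈ 32.9 kip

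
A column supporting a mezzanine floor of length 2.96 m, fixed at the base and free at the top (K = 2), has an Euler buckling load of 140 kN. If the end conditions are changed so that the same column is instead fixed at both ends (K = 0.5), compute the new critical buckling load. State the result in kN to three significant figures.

P_cr ∝ 1/K², so P_cr,new = P_cr,old × (K_old/K_new)² = 140 × (2/0.5)²
= 140 × 16.00 = 2240 kN

P_cr ≈ 2240 kN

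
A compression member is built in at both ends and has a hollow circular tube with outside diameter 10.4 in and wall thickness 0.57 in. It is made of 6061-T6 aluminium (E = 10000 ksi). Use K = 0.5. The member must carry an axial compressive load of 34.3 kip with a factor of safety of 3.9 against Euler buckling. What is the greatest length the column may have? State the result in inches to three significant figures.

Inner diameter d_i = 10.4 − 2×0.57 = 9.260 in
I = π(d_o⁴ − d_i⁴)/64 = π(10.4⁴ − 9.260⁴)/64 = 213.3 in⁴
Required critical load P_cr = n·P = 3.9 × 34.3 = 133.8 kip = 1.338×10^5 lb
From P_cr = π²EI/(K·L)²:  L = (1/K)·√(π²EI/P_cr) = (1/0.5)·√(π²×1.00×10^7×213.3/1.338×10^5)
L = 793 in

L_max ≈ 793 in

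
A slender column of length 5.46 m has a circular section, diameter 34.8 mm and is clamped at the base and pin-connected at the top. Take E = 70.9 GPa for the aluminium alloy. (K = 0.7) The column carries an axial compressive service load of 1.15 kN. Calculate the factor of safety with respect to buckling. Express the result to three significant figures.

I = πd⁴/64 = π×34.8⁴/64 = 7.199×10^4 mm⁴
I = 7.199×10^4 mm⁴ = 7.199×10^-8 m⁴
Effective length L_e = K·L = 0.7 × 5.46 = 3.822 m
P_cr = π²EI / L_e² = π² × 70.9×10⁹ × 7.199×10^-8 / 3.822² = 3.449×10^3 N
Factor of safety n = P_cr / P = 3.4487 / 1.15 = 3.00

n ≈ 3.00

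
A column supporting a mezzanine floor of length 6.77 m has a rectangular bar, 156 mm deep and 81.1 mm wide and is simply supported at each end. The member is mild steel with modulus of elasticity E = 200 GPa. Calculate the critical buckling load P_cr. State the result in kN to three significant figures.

P_cr ≈ 299 kN

Buckling occurs about the weak axis: I_min = h·b³/12 with b = 81.1 mm (the shorter side).
I_min = 156×81.1³/12 = 6.934×10^6 mm⁴
I = 6.934×10^6 mm⁴ = 6.934×10^-6 m⁴
Effective length L_e = K·L = 1 × 6.77 = 6.770 m
P_cr = π²EI / L_e² = π² × 200×10⁹ × 6.934×10^-6 / 6.770² = 2.986×10^5 N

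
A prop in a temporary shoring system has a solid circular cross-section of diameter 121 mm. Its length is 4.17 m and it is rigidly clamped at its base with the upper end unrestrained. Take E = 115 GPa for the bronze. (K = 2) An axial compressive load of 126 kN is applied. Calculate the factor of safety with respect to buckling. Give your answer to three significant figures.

I = πd⁴/64 = π×121⁴/64 = 1.052×10^7 mm⁴
I = 1.052×10^7 mm⁴ = 1.052×10^-5 m⁴
Effective length L_e = K·L = 2 × 4.17 = 8.340 m
P_cr = π²EI / L_e² = π² × 115×10⁹ × 1.052×10^-5 / 8.340² = 1.717×10^5 N
Factor of safety n = P_cr / P = 171.70 / 126 = 1.36

n ≈ 1.36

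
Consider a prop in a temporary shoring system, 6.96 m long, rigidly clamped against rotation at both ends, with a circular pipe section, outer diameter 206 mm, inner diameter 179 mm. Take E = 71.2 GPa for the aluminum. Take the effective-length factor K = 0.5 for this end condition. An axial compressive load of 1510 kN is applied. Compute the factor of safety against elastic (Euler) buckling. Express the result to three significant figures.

d_o = 206 mm, d_i = 179 mm
I = π(d_o⁴ − d_i⁴)/64 = π(206⁴ − 179.0⁴)/64 = 3.800×10^7 mm⁴
I = 3.800×10^7 mm⁴ = 3.800×10^-5 m⁴
Effective length L_e = K·L = 0.5 × 6.96 = 3.480 m
P_cr = π²EI / L_e² = π² × 71.2×10⁹ × 3.800×10^-5 / 3.480² = 2.205×10^6 N
Factor of safety n = P_cr / P = 2205.1 / 1510 = 1.46

n ≈ 1.46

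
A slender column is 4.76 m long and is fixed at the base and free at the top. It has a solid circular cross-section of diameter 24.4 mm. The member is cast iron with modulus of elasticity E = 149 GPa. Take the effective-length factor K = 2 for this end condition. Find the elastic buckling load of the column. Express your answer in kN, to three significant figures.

I = πd⁴/64 = π×24.4⁴/64 = 1.740×10^4 mm⁴
I = 1.740×10^4 mm⁴ = 1.740×10^-8 m⁴
Effective length L_e = K·L = 2 × 4.76 = 9.520 m
P_cr = π²EI / L_e² = π² × 149×10⁹ × 1.740×10^-8 / 9.520² = 282.3 N

P_cr ≈ 0.282 kN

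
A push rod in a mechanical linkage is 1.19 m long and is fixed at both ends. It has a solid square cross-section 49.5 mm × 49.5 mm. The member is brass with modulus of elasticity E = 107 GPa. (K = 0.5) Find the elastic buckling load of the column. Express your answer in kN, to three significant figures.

P_cr ≈ 1490 kN

I = a⁴/12 = 49.5⁴/12 = 5.003×10^5 mm⁴
I = 5.003×10^5 mm⁴ = 5.003×10^-7 m⁴
Effective length L_e = K·L = 0.5 × 1.19 = 0.5950 m
P_cr = π²EI / L_e² = π² × 107×10⁹ × 5.003×10^-7 / 0.5950² = 1.492×10^6 N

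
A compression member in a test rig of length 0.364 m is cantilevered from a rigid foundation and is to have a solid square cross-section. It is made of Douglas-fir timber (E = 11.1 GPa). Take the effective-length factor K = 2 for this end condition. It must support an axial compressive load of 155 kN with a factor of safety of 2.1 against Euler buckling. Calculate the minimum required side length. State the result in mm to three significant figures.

a ≈ 65.9 mm

Required P_cr = n·P = 2.1 × 155 = 325.5 kN
L_e = K·L = 2 × 0.364 = 0.7280 m
Required I = P_cr·L_e²/(π²E) = 3.255×10^5 × 0.7280² / (π² × 1.11×10^10) = 1.575×10^-6 m⁴
I_req = 1.575×10^6 mm⁴
Solid square: I = a⁴/12  ⇒  a = (12I)^(1/4) = (12×1.575×10^6)^(1/4) = 65.9 mm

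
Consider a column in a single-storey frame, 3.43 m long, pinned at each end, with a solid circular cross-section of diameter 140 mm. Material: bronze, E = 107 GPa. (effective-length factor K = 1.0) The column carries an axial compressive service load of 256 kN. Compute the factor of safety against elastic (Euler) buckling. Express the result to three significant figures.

n ≈ 6.61

I = πd⁴/64 = π×140⁴/64 = 1.886×10^7 mm⁴
I = 1.886×10^7 mm⁴ = 1.886×10^-5 m⁴
Effective length L_e = K·L = 1 × 3.43 = 3.430 m
P_cr = π²EI / L_e² = π² × 107×10⁹ × 1.886×10^-5 / 3.430² = 1.693×10^6 N
Factor of safety n = P_cr / P = 1692.7 / 256 = 6.61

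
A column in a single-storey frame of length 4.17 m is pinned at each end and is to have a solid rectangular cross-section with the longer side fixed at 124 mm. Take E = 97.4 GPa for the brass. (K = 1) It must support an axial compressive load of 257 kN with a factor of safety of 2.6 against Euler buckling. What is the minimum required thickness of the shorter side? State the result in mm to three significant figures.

b ≈ 105 mm

Required P_cr = n·P = 2.6 × 257 = 668.2 kN
L_e = K·L = 1 × 4.17 = 4.170 m
Required I = P_cr·L_e²/(π²E) = 6.682×10^5 × 4.170² / (π² × 9.74×10^10) = 1.209×10^-5 m⁴
I_req = 1.209×10^7 mm⁴
Rectangle, weak axis: I_min = h·b³/12 with h = 124 mm fixed  ⇒  b = (12I/h)^(1/3) = 105 mm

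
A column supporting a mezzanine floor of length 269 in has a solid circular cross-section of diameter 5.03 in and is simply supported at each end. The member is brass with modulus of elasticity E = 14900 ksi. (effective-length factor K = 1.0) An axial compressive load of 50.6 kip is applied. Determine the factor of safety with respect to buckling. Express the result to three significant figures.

I = πd⁴/64 = π×5.03⁴/64 = 31.42 in⁴
Effective length L_e = K·L = 1 × 269 = 269.0 in
P_cr = π²EI / L_e² = π² × 14900×10³ × 31.42 / 269.0² = 6.386×10^4 lb
Factor of safety n = P_cr / P = 63.859 / 50.6 = 1.26

n ≈ 1.26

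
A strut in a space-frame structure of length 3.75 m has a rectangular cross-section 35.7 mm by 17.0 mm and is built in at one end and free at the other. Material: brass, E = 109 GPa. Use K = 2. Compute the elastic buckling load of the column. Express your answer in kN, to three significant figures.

Buckling occurs about the weak axis: I_min = h·b³/12 with b = 17.0 mm (the shorter side).
I_min = 35.7×17.0³/12 = 1.462×10^4 mm⁴
I = 1.462×10^4 mm⁴ = 1.462×10^-8 m⁴
Effective length L_e = K·L = 2 × 3.75 = 7.500 m
P_cr = π²EI / L_e² = π² × 109×10⁹ × 1.462×10^-8 / 7.500² = 279.5 N

P_cr ≈ 0.280 kN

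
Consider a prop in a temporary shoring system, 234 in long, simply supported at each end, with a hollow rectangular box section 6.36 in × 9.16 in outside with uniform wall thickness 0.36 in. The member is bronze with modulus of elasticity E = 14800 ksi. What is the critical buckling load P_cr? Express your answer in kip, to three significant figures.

P_cr ≈ 187 kip

Inner dimensions: h_i = 9.16 − 2×0.36 = 8.440 in, b_i = 6.36 − 2×0.36 = 5.640 in
Weak-axis I_min = (h_o·b_o³ − h_i·b_i³)/12 with b_o = 6.36, b_i = 5.640 in (shorter outer/inner sides).
I_min = (9.16×6.36³ − 8.440×5.640³)/12 = 70.19 in⁴
Effective length L_e = K·L = 1 × 234 = 234.0 in
P_cr = π²EI / L_e² = π² × 14800×10³ × 70.19 / 234.0² = 1.872×10^5 lb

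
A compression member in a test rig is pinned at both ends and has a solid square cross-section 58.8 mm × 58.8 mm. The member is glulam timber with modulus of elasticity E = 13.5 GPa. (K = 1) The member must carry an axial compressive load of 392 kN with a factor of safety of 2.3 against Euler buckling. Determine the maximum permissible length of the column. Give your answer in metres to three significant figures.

L_max ≈ 0.384 m

I = a⁴/12 = 58.8⁴/12 = 9.962×10^5 mm⁴
I = 9.962×10^-7 m⁴
Required critical load P_cr = n·P = 2.3 × 392 = 901.6 kN = 9.016×10^5 N
From P_cr = π²EI/(K·L)²:  L = (1/K)·√(π²EI/P_cr) = (1/1)·√(π²×1.35×10^10×9.962×10^-7/9.016×10^5)
L = 0.384 m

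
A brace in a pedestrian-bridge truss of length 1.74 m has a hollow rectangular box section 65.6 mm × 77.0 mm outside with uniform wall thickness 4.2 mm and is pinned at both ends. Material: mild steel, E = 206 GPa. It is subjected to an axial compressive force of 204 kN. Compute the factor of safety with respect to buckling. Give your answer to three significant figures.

n ≈ 2.44

Inner dimensions: h_i = 77.0 − 2×4.2 = 68.60 mm, b_i = 65.6 − 2×4.2 = 57.20 mm
Weak-axis I_min = (h_o·b_o³ − h_i·b_i³)/12 with b_o = 65.6, b_i = 57.20 mm (shorter outer/inner sides).
I_min = (77.0×65.6³ − 68.60×57.20³)/12 = 7.416×10^5 mm⁴
I = 7.416×10^5 mm⁴ = 7.416×10^-7 m⁴
Effective length L_e = K·L = 1 × 1.74 = 1.740 m
P_cr = π²EI / L_e² = π² × 206×10⁹ × 7.416×10^-7 / 1.740² = 4.980×10^5 N
Factor of safety n = P_cr / P = 497.98 / 204 = 2.44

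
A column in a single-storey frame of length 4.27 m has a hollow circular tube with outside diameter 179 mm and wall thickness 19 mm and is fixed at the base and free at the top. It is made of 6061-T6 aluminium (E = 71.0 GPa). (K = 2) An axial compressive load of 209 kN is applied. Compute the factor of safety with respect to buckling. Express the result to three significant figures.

Inner diameter d_i = 179 − 2×19 = 141.0 mm
I = π(d_o⁴ − d_i⁴)/64 = π(179⁴ − 141.0⁴)/64 = 3.099×10^7 mm⁴
I = 3.099×10^7 mm⁴ = 3.099×10^-5 m⁴
Effective length L_e = K·L = 2 × 4.27 = 8.540 m
P_cr = π²EI / L_e² = π² × 71.0×10⁹ × 3.099×10^-5 / 8.540² = 2.978×10^5 N
Factor of safety n = P_cr / P = 297.78 / 209 = 1.42

n ≈ 1.42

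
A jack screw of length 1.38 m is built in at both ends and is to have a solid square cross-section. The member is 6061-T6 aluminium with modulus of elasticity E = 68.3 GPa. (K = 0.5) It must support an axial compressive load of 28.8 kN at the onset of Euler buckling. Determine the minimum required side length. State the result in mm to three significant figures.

a ≈ 22.2 mm

L_e = K·L = 0.5 × 1.38 = 0.6900 m
Required I = P_cr·L_e²/(π²E) = 2.880×10^4 × 0.6900² / (π² × 6.83×10^10) = 2.034×10^-8 m⁴
I_req = 2.034×10^4 mm⁴
Solid square: I = a⁴/12  ⇒  a = (12I)^(1/4) = (12×2.034×10^4)^(1/4) = 22.2 mm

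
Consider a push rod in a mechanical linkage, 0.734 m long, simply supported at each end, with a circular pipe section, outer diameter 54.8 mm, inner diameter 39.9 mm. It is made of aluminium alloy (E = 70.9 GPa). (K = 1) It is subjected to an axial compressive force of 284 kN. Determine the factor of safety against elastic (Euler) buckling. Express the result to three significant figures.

n ≈ 1.46

d_o = 54.8 mm, d_i = 39.9 mm
I = π(d_o⁴ − d_i⁴)/64 = π(54.8⁴ − 39.90⁴)/64 = 3.183×10^5 mm⁴
I = 3.183×10^5 mm⁴ = 3.183×10^-7 m⁴
Effective length L_e = K·L = 1 × 0.734 = 0.7340 m
P_cr = π²EI / L_e² = π² × 70.9×10⁹ × 3.183×10^-7 / 0.7340² = 4.134×10^5 N
Factor of safety n = P_cr / P = 413.38 / 284 = 1.46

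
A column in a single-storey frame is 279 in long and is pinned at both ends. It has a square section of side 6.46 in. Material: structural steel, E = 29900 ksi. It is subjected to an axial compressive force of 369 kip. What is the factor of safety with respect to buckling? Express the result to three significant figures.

I = a⁴/12 = 6.46⁴/12 = 145.1 in⁴
Effective length L_e = K·L = 1 × 279 = 279.0 in
P_cr = π²EI / L_e² = π² × 29900×10³ × 145.1 / 279.0² = 5.502×10^5 lb
Factor of safety n = P_cr / P = 550.19 / 369 = 1.49

n ≈ 1.49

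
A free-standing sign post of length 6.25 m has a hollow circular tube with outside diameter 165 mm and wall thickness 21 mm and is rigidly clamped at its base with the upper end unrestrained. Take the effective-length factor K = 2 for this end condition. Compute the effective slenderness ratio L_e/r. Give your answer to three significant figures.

Inner diameter d_i = 165 − 2×21 = 123.0 mm
I = π(d_o⁴ − d_i⁴)/64 = π(165⁴ − 123.0⁴)/64 = 2.515×10^7 mm⁴
A = 9.500×10^3 mm²;  r_min = √(I/A) = √(2.515×10^7/9.500×10^3) = 51.45 mm
L_e = K·L = 2 × 6.25 m = 12.50 m = 12500 mm
λ = L_e / r_min = 12500 / 51.45 = 243

λ ≈ 243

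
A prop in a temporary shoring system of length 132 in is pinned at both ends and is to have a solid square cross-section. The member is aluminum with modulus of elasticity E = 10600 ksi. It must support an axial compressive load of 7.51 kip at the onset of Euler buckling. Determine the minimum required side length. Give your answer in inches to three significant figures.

a ≈ 1.97 in

L_e = K·L = 1 × 132 = 132.0 in
Required I = P_cr·L_e²/(π²E) = 7.510×10^3 × 132.0² / (π² × 1.06×10^7) = 1.251 in⁴
Solid square: I = a⁴/12  ⇒  a = (12I)^(1/4) = (12×1.251)^(1/4) = 1.97 in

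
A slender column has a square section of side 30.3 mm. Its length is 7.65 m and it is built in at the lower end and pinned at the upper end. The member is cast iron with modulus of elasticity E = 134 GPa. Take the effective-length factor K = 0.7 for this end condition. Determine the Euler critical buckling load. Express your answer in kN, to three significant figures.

I = a⁴/12 = 30.3⁴/12 = 7.024×10^4 mm⁴
I = 7.024×10^4 mm⁴ = 7.024×10^-8 m⁴
Effective length L_e = K·L = 0.7 × 7.65 = 5.355 m
P_cr = π²EI / L_e² = π² × 134×10⁹ × 7.024×10^-8 / 5.355² = 3.239×10^3 N

P_cr ≈ 3.24 kN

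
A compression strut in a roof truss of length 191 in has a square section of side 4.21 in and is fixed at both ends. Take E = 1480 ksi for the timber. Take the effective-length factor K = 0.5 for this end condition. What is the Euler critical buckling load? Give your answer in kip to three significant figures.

I = a⁴/12 = 4.21⁴/12 = 26.18 in⁴
Effective length L_e = K·L = 0.5 × 191 = 95.50 in
P_cr = π²EI / L_e² = π² × 1480×10³ × 26.18 / 95.50² = 4.193×10^4 lb

P_cr ≈ 41.9 kip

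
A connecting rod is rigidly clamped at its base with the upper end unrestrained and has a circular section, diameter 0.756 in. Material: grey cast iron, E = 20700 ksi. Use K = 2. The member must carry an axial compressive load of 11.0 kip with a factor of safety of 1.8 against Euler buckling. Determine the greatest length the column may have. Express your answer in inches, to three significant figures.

I = πd⁴/64 = π×0.756⁴/64 = 1.603×10^-2 in⁴
Required critical load P_cr = n·P = 1.8 × 11.0 = 19.80 kip = 1.980×10^4 lb
From P_cr = π²EI/(K·L)²:  L = (1/K)·√(π²EI/P_cr) = (1/2)·√(π²×2.07×10^7×1.603×10^-2/1.980×10^4)
L = 6.43 in

L_max ≈ 6.43 in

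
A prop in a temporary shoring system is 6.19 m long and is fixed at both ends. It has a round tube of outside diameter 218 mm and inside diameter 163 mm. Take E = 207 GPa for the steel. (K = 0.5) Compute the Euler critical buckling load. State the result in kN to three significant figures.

P_cr ≈ 16300 kN

d_o = 218 mm, d_i = 163 mm
I = π(d_o⁴ − d_i⁴)/64 = π(218⁴ − 163.0⁴)/64 = 7.621×10^7 mm⁴
I = 7.621×10^7 mm⁴ = 7.621×10^-5 m⁴
Effective length L_e = K·L = 0.5 × 6.19 = 3.095 m
P_cr = π²EI / L_e² = π² × 207×10⁹ × 7.621×10^-5 / 3.095² = 1.625×10^7 N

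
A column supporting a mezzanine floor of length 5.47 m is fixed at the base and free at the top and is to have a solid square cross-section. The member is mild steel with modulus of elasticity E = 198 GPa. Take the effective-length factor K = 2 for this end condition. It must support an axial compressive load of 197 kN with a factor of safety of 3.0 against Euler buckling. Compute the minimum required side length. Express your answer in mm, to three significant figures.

Required P_cr = n·P = 3.0 × 197 = 591.0 kN
L_e = K·L = 2 × 5.47 = 10.94 m
Required I = P_cr·L_e²/(π²E) = 5.910×10^5 × 10.94² / (π² × 1.98×10^11) = 3.620×10^-5 m⁴
I_req = 3.620×10^7 mm⁴
Solid square: I = a⁴/12  ⇒  a = (12I)^(1/4) = (12×3.620×10^7)^(1/4) = 144 mm

a ≈ 144 mm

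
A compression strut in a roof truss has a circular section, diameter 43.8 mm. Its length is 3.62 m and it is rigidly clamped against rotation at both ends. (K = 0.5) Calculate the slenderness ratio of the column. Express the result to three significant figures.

λ ≈ 165

For a solid circle r = d/4 = 43.8/4 = 10.95 mm
L_e = K·L = 0.5 × 3.62 m = 1.810 m = 1810.0 mm
λ = L_e / r_min = 1810.0 / 10.95 = 165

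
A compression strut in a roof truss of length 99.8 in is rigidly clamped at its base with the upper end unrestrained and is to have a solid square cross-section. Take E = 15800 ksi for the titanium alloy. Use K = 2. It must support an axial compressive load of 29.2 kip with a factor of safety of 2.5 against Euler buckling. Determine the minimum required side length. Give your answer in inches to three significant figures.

Required P_cr = n·P = 2.5 × 29.2 = 73.00 kip
L_e = K·L = 2 × 99.8 = 199.6 in
Required I = P_cr·L_e²/(π²E) = 7.300×10^4 × 199.6² / (π² × 1.58×10^7) = 18.65 in⁴
Solid square: I = a⁴/12  ⇒  a = (12I)^(1/4) = (12×18.65)^(1/4) = 3.87 in

a ≈ 3.87 in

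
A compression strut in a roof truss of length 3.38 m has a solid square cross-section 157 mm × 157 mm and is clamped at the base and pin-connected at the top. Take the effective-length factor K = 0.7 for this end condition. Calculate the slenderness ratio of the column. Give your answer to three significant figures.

λ ≈ 52.2

For a square r = a/√12 = 157/√12 = 45.32 mm
L_e = K·L = 0.7 × 3.38 m = 2.366 m = 2366.0 mm
λ = L_e / r_min = 2366.0 / 45.32 = 52.2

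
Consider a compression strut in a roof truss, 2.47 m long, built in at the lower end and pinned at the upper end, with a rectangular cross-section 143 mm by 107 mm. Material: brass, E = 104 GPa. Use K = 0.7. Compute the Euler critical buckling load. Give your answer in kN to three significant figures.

Buckling occurs about the weak axis: I_min = h·b³/12 with b = 107 mm (the shorter side).
I_min = 143×107³/12 = 1.460×10^7 mm⁴
I = 1.460×10^7 mm⁴ = 1.460×10^-5 m⁴
Effective length L_e = K·L = 0.7 × 2.47 = 1.729 m
P_cr = π²EI / L_e² = π² × 104×10⁹ × 1.460×10^-5 / 1.729² = 5.012×10^6 N

P_cr ≈ 5010 kN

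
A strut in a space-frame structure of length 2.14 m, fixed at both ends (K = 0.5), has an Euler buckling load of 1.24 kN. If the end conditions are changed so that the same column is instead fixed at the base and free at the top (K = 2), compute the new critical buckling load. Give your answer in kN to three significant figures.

P_cr ≈ 0.0775 kN

P_cr ∝ 1/K², so P_cr,new = P_cr,old × (K_old/K_new)² = 1.24 × (0.5/2)²
= 1.24 × 0.06250 = 0.0775 kN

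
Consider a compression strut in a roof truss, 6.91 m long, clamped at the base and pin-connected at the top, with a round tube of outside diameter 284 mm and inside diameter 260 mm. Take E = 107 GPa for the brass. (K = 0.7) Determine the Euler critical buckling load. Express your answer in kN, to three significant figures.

P_cr ≈ 4290 kN

d_o = 284 mm, d_i = 260 mm
I = π(d_o⁴ − d_i⁴)/64 = π(284⁴ − 260.0⁴)/64 = 9.502×10^7 mm⁴
I = 9.502×10^7 mm⁴ = 9.502×10^-5 m⁴
Effective length L_e = K·L = 0.7 × 6.91 = 4.837 m
P_cr = π²EI / L_e² = π² × 107×10⁹ × 9.502×10^-5 / 4.837² = 4.289×10^6 N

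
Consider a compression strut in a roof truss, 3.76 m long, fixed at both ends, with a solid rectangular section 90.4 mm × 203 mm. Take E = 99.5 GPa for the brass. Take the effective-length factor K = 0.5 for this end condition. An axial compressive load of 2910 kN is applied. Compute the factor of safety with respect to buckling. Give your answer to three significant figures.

Buckling occurs about the weak axis: I_min = h·b³/12 with b = 90.4 mm (the shorter side).
I_min = 203×90.4³/12 = 1.250×10^7 mm⁴
I = 1.250×10^7 mm⁴ = 1.250×10^-5 m⁴
Effective length L_e = K·L = 0.5 × 3.76 = 1.880 m
P_cr = π²EI / L_e² = π² × 99.5×10⁹ × 1.250×10^-5 / 1.880² = 3.472×10^6 N
Factor of safety n = P_cr / P = 3472.4 / 2910 = 1.19

n ≈ 1.19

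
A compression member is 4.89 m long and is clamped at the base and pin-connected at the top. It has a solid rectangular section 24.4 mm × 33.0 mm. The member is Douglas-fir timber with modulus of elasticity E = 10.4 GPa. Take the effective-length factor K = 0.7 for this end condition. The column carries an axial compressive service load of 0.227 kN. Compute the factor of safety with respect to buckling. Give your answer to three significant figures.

n ≈ 1.54

Buckling occurs about the weak axis: I_min = h·b³/12 with b = 24.4 mm (the shorter side).
I_min = 33.0×24.4³/12 = 3.995×10^4 mm⁴
I = 3.995×10^4 mm⁴ = 3.995×10^-8 m⁴
Effective length L_e = K·L = 0.7 × 4.89 = 3.423 m
P_cr = π²EI / L_e² = π² × 10.4×10⁹ × 3.995×10^-8 / 3.423² = 350.0 N
Factor of safety n = P_cr / P = 0.34996 / 0.227 = 1.54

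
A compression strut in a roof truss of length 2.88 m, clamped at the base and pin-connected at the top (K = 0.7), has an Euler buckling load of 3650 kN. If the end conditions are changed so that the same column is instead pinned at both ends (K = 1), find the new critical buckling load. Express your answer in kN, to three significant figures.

P_cr ∝ 1/K², so P_cr,new = P_cr,old × (K_old/K_new)² = 3650 × (0.7/1)²
= 3650 × 0.4900 = 1790 kN

P_cr ≈ 1790 kN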